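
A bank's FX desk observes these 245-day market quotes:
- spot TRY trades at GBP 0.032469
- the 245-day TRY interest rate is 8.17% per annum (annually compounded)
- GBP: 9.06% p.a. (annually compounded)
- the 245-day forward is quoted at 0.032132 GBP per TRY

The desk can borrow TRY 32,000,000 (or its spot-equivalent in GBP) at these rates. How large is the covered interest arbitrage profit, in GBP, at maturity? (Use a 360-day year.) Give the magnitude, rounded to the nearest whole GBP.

GBP 17,505

T = 245/360 years.
Invest the TRY and cover forward: 32,000,000 × 1.054900729 × 0.032132 = GBP 1,084,674.25.
Convert at spot and invest in GBP: 32,000,000 × 0.032469 × 1.060799877 = GBP 1,102,179.56.
The quoted forward undervalues TRY, so borrow TRY, convert to GBP at spot, deposit the GBP at 9.06%, and buy TRY forward at 0.032132 to cover the loan.
The gap between the two covered legs is GBP 17,505.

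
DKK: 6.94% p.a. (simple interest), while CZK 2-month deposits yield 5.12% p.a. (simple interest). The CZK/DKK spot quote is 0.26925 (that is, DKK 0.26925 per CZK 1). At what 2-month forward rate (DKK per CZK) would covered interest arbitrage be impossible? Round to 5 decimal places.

T = 2/12 years.
DKK accumulates by 1 + 0.0694×2/12 = 1.0115667.
Growth of 1 CZK over T: 1 + 0.0512×2/12 = 1.0085333.
So F = 0.26925 × 1.0115667 / 1.0085333 = 0.2700598 (DKK/CZK).

0.27006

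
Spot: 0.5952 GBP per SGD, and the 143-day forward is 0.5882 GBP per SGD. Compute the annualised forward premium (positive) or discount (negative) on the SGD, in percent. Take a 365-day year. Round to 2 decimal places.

-3.00%

T = 143/365 years.
(F − S)/S = (0.5882 − 0.5952)/0.5952 = -0.0117608.
×(1/T) gives -3.00% p.a.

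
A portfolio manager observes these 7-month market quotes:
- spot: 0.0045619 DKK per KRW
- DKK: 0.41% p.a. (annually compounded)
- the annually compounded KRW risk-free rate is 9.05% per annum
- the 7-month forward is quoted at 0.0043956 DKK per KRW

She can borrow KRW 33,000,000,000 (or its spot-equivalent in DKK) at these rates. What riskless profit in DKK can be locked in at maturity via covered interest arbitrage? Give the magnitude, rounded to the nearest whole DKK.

T = 7/12 years.
Route A — deposit KRW, sell forward: 33,000,000,000 × 1.05183666994 × 0.0043956 = DKK 152,573,957.79.
Route B — convert at spot, deposit DKK: 33,000,000,000 × 0.0045619 × 1.00238962773 = DKK 150,902,441.01.
The quoted forward overvalues KRW, so borrow DKK, buy KRW at spot, deposit the KRW at 9.05%, and sell the proceeds forward at 0.0043956.
The gap between the two covered legs is DKK 1,671,517.

DKK 1,671,517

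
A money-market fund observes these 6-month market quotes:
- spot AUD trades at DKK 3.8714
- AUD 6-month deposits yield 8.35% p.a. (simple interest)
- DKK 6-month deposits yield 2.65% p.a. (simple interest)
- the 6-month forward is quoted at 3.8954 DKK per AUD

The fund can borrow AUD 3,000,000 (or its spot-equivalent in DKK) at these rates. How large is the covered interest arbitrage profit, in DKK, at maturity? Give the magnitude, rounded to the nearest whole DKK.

DKK 406,011

T = 6/12 years.
Keep in AUD, deliver into the forward: 3,000,000·1.041750·3.8954 = DKK 12,174,098.85.
Swap to DKK now, deposit: 3,000,000·3.8714·1.013250 = DKK 11,768,088.15.
The quoted forward overvalues AUD, so borrow DKK, buy AUD at spot, deposit the AUD at 8.35%, and sell the proceeds forward at 3.8954.
Profit = 12,174,098.85 − 11,768,088.15 = DKK 406,011.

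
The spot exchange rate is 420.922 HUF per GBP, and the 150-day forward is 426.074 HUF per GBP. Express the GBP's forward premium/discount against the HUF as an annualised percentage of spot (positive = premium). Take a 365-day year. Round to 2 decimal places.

T = 150/365 years.
(F − S)/S = (426.074 − 420.922)/420.922 = 0.0122398.
Annualise by dividing by T: 0.0122398 / (150/365) = 0.029784 → 2.98%.

+2.98%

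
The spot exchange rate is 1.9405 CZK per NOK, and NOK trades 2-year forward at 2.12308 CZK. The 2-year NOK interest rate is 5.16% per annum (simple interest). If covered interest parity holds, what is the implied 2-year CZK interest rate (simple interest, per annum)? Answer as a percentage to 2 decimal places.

10.35%

T = 2 years.
CIP gives F = S · g_CZK/g_NOK, so g_CZK/g_NOK = 2.12308/1.9405 = 1.0940892.
The NOK side grows by 1 + 0.0516×2 = 1.103200.
Hence g_CZK = 1.2069992.
(1.2069992 − 1)/T = 0.103500, i.e. 10.35%.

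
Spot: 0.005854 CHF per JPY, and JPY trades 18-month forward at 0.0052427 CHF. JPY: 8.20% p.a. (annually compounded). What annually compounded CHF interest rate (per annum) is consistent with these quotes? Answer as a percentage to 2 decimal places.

T = 18/12 years.
CIP gives F = S · g_CHF/g_JPY, so g_CHF/g_JPY = 0.0052427/0.005854 = 0.8955757.
The JPY side grows by (1 + 0.0820)^(18/12) = 1.1254881.
Hence g_CHF = 1.0079598.
r = 1.0079598^(12/18) − 1 = 0.005300 → 0.53%.

0.53%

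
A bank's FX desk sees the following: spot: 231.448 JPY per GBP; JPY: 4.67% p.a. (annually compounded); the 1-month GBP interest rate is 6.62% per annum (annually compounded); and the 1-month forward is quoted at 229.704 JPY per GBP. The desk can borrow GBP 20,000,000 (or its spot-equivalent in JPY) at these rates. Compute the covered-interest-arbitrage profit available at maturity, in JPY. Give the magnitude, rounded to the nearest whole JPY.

T = 1/12 years.
Keep in GBP, deliver into the forward: 20,000,000·1.005356036335·229.704 = JPY 4,618,686,059.41.
Swap to JPY now, deposit: 20,000,000·231.448·1.003810772422 = JPY 4,646,599,913.11.
The quoted forward undervalues GBP, so borrow GBP, convert to JPY at spot, deposit the JPY at 4.67%, and buy GBP forward at 229.704 to cover the loan.
The gap between the two covered legs is JPY 27,913,854.

JPY 27,913,854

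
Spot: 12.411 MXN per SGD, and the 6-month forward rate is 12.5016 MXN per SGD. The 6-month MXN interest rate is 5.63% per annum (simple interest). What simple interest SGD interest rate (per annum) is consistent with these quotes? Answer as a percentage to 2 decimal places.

4.14%

T = 6/12 years.
By CIP, F/S equals the MXN-to-SGD growth ratio: 12.5016/12.411 = 1.0073000.
The MXN side grows by 1 + 0.0563×6/12 = 1.028150.
So the SGD growth factor = 1.0206989.
(1.0206989 − 1)/T = 0.041398, i.e. 4.14%.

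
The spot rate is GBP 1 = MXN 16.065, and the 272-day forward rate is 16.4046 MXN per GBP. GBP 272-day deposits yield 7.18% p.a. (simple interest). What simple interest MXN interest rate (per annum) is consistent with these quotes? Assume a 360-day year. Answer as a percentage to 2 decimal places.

10.13%

T = 272/360 years.
CIP gives F = S · g_MXN/g_GBP, so g_MXN/g_GBP = 16.4046/16.065 = 1.0211391.
The GBP side grows by 1 + 0.0718×272/360 = 1.0542489.
Hence g_MXN = 1.0765348.
(1.0765348 − 1)/T = 0.101296, i.e. 10.13%.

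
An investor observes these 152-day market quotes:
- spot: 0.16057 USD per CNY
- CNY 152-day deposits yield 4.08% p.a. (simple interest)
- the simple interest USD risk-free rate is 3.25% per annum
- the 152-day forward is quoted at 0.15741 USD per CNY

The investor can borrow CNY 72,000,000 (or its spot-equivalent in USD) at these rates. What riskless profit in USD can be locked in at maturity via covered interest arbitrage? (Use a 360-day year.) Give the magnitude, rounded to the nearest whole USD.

USD 190,924

T = 152/360 years.
Route A — deposit CNY, sell forward: 72,000,000 × 1.0172266667 × 0.15741 = USD 11,528,758.77.
Route B — convert at spot, deposit USD: 72,000,000 × 0.16057 × 1.0137222222 = USD 11,719,683.16.
The quoted forward undervalues CNY, so borrow CNY, convert to USD at spot, deposit the USD at 3.25%, and buy CNY forward at 0.15741 to cover the loan.
Profit = 11,719,683.16 − 11,528,758.77 = USD 190,924.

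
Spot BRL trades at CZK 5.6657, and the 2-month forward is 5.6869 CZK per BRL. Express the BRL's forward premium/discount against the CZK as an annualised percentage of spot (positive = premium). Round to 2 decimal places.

T = 2/12 years.
(F − S)/S = (5.6869 − 5.6657)/5.6657 = 0.0037418.
×(1/T) gives 2.25% p.a.

+2.25%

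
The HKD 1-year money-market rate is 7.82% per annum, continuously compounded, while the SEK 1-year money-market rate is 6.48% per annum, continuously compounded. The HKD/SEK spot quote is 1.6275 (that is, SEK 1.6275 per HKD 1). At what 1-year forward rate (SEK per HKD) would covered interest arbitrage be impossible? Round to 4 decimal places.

T = 1 year.
SEK accumulates by e^(0.0648×1) = 1.0669456.
HKD accumulates by e^(0.0782×1) = 1.0813389.
So F = 1.6275 × 1.0669456 / 1.0813389 = 1.605837 (SEK/HKD).

1.6058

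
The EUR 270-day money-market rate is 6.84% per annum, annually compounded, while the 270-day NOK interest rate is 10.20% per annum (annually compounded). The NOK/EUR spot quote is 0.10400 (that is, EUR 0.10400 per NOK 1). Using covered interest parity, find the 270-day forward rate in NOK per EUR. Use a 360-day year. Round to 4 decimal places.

9.8413

T = 270/360 years.
EUR accumulates by (1 + 0.0684)^(270/360) = 1.0508734.
NOK accumulates by (1 + 0.1020)^(270/360) = 1.0755638.
Forward (EUR per NOK) = 0.104 × 1.0508734 / 1.0755638 = 0.1016126.
Quoted the other way: 1/0.1016126 = 9.8413 NOK per EUR.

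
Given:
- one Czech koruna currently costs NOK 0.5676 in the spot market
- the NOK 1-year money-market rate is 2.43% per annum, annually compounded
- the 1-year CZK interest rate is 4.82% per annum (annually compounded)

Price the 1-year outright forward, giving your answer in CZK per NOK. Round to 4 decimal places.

1.8029

T = 1 year.
Growth of 1 NOK over T: (1 + 0.0243)^1 = 1.024300.
CZK accumulates by (1 + 0.0482)^1 = 1.048200.
Forward (NOK per CZK) = 0.5676 × 1.024300 / 1.048200 = 0.5546582.
Invert for CZK per NOK: 1 / 0.5546582 = 1.8029.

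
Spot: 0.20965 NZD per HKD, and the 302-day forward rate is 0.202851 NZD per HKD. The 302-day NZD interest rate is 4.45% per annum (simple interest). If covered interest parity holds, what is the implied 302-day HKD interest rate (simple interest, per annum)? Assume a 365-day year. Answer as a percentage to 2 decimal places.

T = 302/365 years.
By CIP, F/S equals the NZD-to-HKD growth ratio: 0.202851/0.20965 = 0.9675698.
NZD growth factor: 1 + 0.0445×302/365 = 1.0368192.
So the HKD growth factor = 1.0715704.
r = (1.0715704 − 1)/(302/365) = 0.086501 → 8.65%.

8.65%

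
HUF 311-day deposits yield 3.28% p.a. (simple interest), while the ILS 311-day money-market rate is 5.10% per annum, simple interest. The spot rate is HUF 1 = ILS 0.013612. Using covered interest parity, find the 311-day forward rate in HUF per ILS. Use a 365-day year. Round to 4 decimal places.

72.3728

T = 311/365 years.
ILS accumulates by 1 + 0.0510×311/365 = 1.04345479.
HUF growth factor: 1 + 0.0328×311/365 = 1.0279474.
CIP: F = S · (grow ILS)/(grow HUF) = 0.013612 × 1.04345479/1.0279474 = 0.013817348 ILS per HUF.
Quoted the other way: 1/0.013817348 = 72.3728 HUF per ILS.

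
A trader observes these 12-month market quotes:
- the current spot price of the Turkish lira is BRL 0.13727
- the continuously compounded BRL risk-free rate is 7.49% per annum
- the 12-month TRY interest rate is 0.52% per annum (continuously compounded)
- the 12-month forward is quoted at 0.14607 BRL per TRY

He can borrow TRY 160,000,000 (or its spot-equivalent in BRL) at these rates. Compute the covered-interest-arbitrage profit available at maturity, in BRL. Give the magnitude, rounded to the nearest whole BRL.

BRL 178,371

T = 1 year.
Invest the TRY and cover forward: 160,000,000 × 1.0052135435 × 0.14607 = BRL 23,493,046.77.
Convert at spot and invest in BRL: 160,000,000 × 0.13727 × 1.0777763679 = BRL 23,671,417.92.
The quoted forward undervalues TRY, so borrow TRY, convert to BRL at spot, deposit the BRL at 7.49%, and buy TRY forward at 0.14607 to cover the loan.
Profit = 23,671,417.92 − 23,493,046.77 = BRL 178,371.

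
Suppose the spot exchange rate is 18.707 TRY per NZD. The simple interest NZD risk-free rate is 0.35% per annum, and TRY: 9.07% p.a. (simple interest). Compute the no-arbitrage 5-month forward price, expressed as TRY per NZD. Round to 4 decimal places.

T = 5/12 years.
TRY growth factor: 1 + 0.0907×5/12 = 1.03779167.
NZD growth factor: 1 + 0.0035×5/12 = 1.00145833.
Forward (TRY per NZD) = 18.707 × 1.03779167 / 1.00145833 = 19.385698.

19.3857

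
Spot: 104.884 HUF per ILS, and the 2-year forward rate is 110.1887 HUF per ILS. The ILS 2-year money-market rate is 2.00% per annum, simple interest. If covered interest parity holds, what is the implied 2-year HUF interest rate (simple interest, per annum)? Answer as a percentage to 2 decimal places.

4.63%

T = 2 years.
CIP gives F = S · g_HUF/g_ILS, so g_HUF/g_ILS = 110.1887/104.884 = 1.0505768.
The ILS side grows by 1 + 0.0200×2 = 1.040000.
Hence g_HUF = 1.0925999.
r = (1.0925999 − 1)/2 = 0.046300 → 4.63%.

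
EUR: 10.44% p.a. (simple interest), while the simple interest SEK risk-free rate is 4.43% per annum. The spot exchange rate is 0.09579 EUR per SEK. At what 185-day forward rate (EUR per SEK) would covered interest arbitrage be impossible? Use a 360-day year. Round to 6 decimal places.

T = 185/360 years.
Growth of 1 EUR over T: 1 + 0.1044×185/360 = 1.053650.
Growth of 1 SEK over T: 1 + 0.0443×185/360 = 1.0227653.
So F = 0.09579 × 1.053650 / 1.0227653 = 0.09868259 (EUR/SEK).

0.098683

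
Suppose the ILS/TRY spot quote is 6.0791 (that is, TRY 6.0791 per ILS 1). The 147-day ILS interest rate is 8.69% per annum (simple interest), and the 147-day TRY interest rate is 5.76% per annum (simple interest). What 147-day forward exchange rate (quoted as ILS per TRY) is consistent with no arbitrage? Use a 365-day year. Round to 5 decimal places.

T = 147/365 years.
Growth of 1 TRY over T: 1 + 0.0576×147/365 = 1.0231978.
ILS growth factor: 1 + 0.0869×147/365 = 1.0349981.
CIP: F = S · (grow TRY)/(grow ILS) = 6.0791 × 1.0231978/1.0349981 = 6.009790 TRY per ILS.
Quoted the other way: 1/6.009790 = 0.16640 ILS per TRY.

0.16640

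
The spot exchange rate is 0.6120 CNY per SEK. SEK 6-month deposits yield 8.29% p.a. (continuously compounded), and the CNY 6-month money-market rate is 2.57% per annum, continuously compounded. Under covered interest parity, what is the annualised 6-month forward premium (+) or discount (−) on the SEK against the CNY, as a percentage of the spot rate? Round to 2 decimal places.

-5.64%

T = 6/12 years.
No-arbitrage forward: 0.612 × 1.0129329 / 1.042321 = 0.5947447 CNY/SEK.
(F − S)/S ÷ T = (0.5947447 − 0.612)/0.612/(6/12) = -0.056390 → -5.64%.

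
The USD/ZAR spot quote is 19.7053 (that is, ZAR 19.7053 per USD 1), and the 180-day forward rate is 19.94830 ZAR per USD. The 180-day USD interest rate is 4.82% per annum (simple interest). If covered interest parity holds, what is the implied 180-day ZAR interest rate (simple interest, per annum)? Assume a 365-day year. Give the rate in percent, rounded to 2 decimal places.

7.38%

T = 180/365 years.
F/S = 19.9483/19.7053 = 1.0123317 = (growth of ZAR) / (growth of USD).
USD growth factor: 1 + 0.0482×180/365 = 1.0237699.
Hence g_ZAR = 1.0363947.
r = (1.0363947 − 1)/(180/365) = 0.073800 → 7.38%.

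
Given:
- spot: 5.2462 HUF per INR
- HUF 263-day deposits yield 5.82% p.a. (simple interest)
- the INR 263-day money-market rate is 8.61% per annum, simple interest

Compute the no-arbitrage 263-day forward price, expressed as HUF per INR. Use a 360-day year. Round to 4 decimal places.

5.1456

T = 263/360 years.
HUF growth factor: 1 + 0.0582×263/360 = 1.0425183.
INR accumulates by 1 + 0.0861×263/360 = 1.0629008.
CIP: F = S · (grow HUF)/(grow INR) = 5.2462 × 1.0425183/1.0629008 = 5.145597 HUF per INR.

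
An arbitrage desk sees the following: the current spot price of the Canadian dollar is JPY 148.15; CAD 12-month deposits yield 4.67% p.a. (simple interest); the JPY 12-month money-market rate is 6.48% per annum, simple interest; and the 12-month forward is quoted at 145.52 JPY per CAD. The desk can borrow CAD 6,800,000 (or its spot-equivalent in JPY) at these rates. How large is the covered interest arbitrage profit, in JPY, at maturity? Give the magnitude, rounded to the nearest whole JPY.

T = 1 year.
Route A — deposit CAD, sell forward: 6,800,000 × 1.046700 × 145.52 = JPY 1,035,747,331.20.
Route B — convert at spot, deposit JPY: 6,800,000 × 148.15 × 1.064800 = JPY 1,072,700,816.00.
The quoted forward undervalues CAD, so borrow CAD, convert to JPY at spot, deposit the JPY at 6.48%, and buy CAD forward at 145.52 to cover the loan.
The gap between the two covered legs is JPY 36,953,485.

JPY 36,953,485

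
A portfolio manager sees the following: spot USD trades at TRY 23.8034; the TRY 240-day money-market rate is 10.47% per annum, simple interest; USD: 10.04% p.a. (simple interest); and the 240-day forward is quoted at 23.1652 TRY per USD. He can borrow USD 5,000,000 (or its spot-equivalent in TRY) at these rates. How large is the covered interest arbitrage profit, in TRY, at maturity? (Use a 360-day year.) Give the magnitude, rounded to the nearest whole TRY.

T = 240/360 years.
Route A — deposit USD, sell forward: 5,000,000 × 1.06693333333 × 23.1652 = TRY 123,578,620.27.
Route B — convert at spot, deposit TRY: 5,000,000 × 23.8034 × 1.069800 = TRY 127,324,386.60.
The quoted forward undervalues USD, so borrow USD, convert to TRY at spot, deposit the TRY at 10.47%, and buy USD forward at 23.1652 to cover the loan.
Profit = 127,324,386.60 − 123,578,620.27 = TRY 3,745,766.

TRY 3,745,766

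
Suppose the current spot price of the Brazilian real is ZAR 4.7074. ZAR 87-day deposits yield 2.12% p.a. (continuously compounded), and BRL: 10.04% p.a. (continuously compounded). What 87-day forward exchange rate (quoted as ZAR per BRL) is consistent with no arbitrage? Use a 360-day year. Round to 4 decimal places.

T = 87/360 years.
Growth of 1 ZAR over T: e^(0.0212×87/360) = 1.0051365.
BRL accumulates by e^(0.1004×87/360) = 1.0245601.
CIP: F = S · (grow ZAR)/(grow BRL) = 4.7074 × 1.0051365/1.0245601 = 4.618157 ZAR per BRL.

4.6182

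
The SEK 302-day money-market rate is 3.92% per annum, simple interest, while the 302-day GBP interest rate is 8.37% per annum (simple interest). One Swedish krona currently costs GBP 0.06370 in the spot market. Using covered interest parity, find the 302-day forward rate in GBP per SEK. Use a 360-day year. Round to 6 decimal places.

T = 302/360 years.
GBP accumulates by 1 + 0.0837×302/360 = 1.070215.
Growth of 1 SEK over T: 1 + 0.0392×302/360 = 1.0328844.
CIP: F = S · (grow GBP)/(grow SEK) = 0.0637 × 1.070215/1.0328844 = 0.06600225 GBP per SEK.

0.066002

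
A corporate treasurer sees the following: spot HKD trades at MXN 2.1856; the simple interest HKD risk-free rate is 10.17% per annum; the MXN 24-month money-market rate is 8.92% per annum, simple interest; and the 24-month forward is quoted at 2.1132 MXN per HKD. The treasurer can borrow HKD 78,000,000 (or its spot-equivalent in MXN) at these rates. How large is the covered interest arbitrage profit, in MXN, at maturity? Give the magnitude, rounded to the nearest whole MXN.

MXN 2,533,920

T = 2 years.
Invest the HKD and cover forward: 78,000,000 × 1.203400 × 2.1132 = MXN 198,355,940.64.
Convert at spot and invest in MXN: 78,000,000 × 2.1856 × 1.178400 = MXN 200,889,861.12.
The quoted forward undervalues HKD, so borrow HKD, convert to MXN at spot, deposit the MXN at 8.92%, and buy HKD forward at 2.1132 to cover the loan.
Arbitrage profit = |198,355,940.64 − 200,889,861.12| = MXN 2,533,920.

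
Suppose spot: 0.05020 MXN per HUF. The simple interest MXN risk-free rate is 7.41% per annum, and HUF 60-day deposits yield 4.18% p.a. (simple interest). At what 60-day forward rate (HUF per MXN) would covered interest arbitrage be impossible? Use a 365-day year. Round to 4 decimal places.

T = 60/365 years.
MXN accumulates by 1 + 0.0741×60/365 = 1.01218082.
HUF accumulates by 1 + 0.0418×60/365 = 1.00687123.
Forward (MXN per HUF) = 0.0502 × 1.01218082 / 1.00687123 = 0.050464722.
Invert for HUF per MXN: 1 / 0.050464722 = 19.8158.

19.8158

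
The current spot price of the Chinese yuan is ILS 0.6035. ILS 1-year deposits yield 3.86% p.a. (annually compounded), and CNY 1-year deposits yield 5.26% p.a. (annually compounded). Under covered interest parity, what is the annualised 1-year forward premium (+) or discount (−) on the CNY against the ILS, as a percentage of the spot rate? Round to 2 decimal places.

-1.33%

T = 1 year.
CIP forward (ILS per CNY) = 0.6035 × 1.038600/1.052600 = 0.5954732.
Annualised premium = (F − S)/S × (1/T) = (0.5954732 − 0.6035)/0.6035 ÷ 1 = -1.33%.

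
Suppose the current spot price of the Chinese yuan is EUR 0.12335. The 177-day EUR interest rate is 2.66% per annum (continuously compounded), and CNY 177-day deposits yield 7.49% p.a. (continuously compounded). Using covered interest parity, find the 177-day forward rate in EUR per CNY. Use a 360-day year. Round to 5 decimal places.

0.12046

T = 177/360 years.
Growth of 1 EUR over T: e^(0.0266×177/360) = 1.0131642.
CNY growth factor: e^(0.0749×177/360) = 1.0375123.
So F = 0.12335 × 1.0131642 / 1.0375123 = 0.1204553 (EUR/CNY).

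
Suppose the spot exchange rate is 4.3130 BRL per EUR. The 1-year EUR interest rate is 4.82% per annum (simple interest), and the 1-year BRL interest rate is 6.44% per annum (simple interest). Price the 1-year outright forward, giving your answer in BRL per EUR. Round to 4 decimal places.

T = 1 year.
BRL accumulates by 1 + 0.0644×1 = 1.064400.
EUR accumulates by 1 + 0.0482×1 = 1.048200.
So F = 4.313 × 1.064400 / 1.048200 = 4.379658 (BRL/EUR).

4.3797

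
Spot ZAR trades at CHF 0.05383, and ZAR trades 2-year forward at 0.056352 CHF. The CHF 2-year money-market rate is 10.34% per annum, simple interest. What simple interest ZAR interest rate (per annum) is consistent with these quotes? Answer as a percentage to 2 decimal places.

T = 2 years.
By CIP, F/S equals the CHF-to-ZAR growth ratio: 0.056352/0.05383 = 1.0468512.
The CHF side grows by 1 + 0.1034×2 = 1.206800.
So the ZAR growth factor = 1.1527904.
(1.1527904 − 1)/T = 0.076395, i.e. 7.64%.

7.64%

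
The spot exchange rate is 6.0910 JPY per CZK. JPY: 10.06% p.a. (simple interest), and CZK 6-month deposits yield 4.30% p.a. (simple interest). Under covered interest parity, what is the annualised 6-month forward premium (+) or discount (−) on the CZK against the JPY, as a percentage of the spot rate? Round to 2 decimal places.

+5.64%

T = 6/12 years.
F = S · g_JPY/g_CZK = 6.091 × 1.050300/1.021500 = 6.2627286.
Annualised premium = (F − S)/S × (1/T) = (6.2627286 − 6.091)/6.091 ÷ (6/12) = 5.64%.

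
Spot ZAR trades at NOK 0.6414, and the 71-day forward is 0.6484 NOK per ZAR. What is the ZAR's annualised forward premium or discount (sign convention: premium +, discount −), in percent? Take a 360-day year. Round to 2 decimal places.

T = 71/360 years.
(F − S)/S = (0.6484 − 0.6414)/0.6414 = 0.0109136.
Annualise by dividing by T: 0.0109136 / (71/360) = 0.055337 → 5.53%.

+5.53%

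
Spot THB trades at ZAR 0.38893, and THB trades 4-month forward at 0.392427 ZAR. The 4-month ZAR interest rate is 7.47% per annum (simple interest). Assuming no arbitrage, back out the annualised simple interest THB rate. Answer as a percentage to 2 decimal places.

4.73%

T = 4/12 years.
CIP gives F = S · g_ZAR/g_THB, so g_ZAR/g_THB = 0.392427/0.38893 = 1.0089913.
ZAR growth factor: 1 + 0.0747×4/12 = 1.024900.
So the THB growth factor = 1.0157669.
r = (1.0157669 − 1)/(4/12) = 0.047301 → 4.73%.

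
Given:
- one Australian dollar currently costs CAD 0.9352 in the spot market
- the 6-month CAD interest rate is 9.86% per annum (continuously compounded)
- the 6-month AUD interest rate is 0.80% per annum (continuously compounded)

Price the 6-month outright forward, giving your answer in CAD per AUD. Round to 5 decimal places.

T = 6/12 years.
CAD accumulates by e^(0.0986×6/12) = 1.0505355.
AUD accumulates by e^(0.0080×6/12) = 1.004008.
CIP: F = S · (grow CAD)/(grow AUD) = 0.9352 × 1.0505355/1.004008 = 0.9785388 CAD per AUD.

0.97854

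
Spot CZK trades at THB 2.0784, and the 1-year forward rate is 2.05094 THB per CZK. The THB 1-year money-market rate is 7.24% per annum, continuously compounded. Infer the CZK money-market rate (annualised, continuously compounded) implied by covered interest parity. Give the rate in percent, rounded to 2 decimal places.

T = 1 year.
CIP gives F = S · g_THB/g_CZK, so g_THB/g_CZK = 2.05094/2.0784 = 0.9867879.
THB growth factor: e^(0.0724×1) = 1.0750853.
That pins the CZK growth at 1.0894796.
r = ln(1.0894796)/1 = 0.085700 → 8.57%.

8.57%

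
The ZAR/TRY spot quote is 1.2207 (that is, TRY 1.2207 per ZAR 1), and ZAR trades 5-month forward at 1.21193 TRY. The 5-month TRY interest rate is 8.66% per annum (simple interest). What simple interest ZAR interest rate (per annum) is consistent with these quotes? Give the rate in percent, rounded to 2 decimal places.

T = 5/12 years.
CIP gives F = S · g_TRY/g_ZAR, so g_TRY/g_ZAR = 1.21193/1.2207 = 0.9928156.
TRY growth factor: 1 + 0.0866×5/12 = 1.0360833.
That pins the ZAR growth at 1.0435808.
r = (1.0435808 − 1)/(5/12) = 0.104594 → 10.46%.

10.46%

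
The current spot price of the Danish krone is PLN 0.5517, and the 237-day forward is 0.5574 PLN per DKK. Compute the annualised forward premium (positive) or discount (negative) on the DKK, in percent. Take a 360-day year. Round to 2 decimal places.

T = 237/360 years.
Period premium: (0.5574 − 0.5517)/0.5517 = 0.0103317.
Per annum: 0.0103317 / (237/360) = 0.015694 = 1.57%.

+1.57%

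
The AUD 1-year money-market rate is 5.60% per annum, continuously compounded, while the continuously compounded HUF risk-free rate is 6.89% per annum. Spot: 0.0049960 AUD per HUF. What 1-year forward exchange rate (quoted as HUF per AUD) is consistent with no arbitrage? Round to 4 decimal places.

202.7589

T = 1 year.
AUD growth factor: e^(0.0560×1) = 1.057597684.
Growth of 1 HUF over T: e^(0.0689×1) = 1.071329071.
CIP: F = S · (grow AUD)/(grow HUF) = 0.004996 × 1.057597684/1.071329071 = 0.00493196551 AUD per HUF.
Invert for HUF per AUD: 1 / 0.00493196551 = 202.7589.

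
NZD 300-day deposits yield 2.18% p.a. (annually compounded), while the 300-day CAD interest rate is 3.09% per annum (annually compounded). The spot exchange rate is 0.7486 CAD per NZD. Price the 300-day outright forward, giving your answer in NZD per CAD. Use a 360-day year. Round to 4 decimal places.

1.3260

T = 300/360 years.
Growth of 1 CAD over T: (1 + 0.0309)^(300/360) = 1.0256845.
NZD accumulates by (1 + 0.0218)^(300/360) = 1.0181339.
So F = 0.7486 × 1.0256845 / 1.0181339 = 0.7541517 (CAD/NZD).
Quoted the other way: 1/0.7541517 = 1.3260 NZD per CAD.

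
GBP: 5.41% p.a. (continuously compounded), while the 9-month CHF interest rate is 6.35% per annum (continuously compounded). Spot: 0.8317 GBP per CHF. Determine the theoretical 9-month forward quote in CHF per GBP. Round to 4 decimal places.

1.2109

T = 9/12 years.
GBP growth factor: e^(0.0541×9/12) = 1.0414094.
CHF growth factor: e^(0.0635×9/12) = 1.0487773.
Forward (GBP per CHF) = 0.8317 × 1.0414094 / 1.0487773 = 0.8258571.
Invert for CHF per GBP: 1 / 0.8258571 = 1.2109.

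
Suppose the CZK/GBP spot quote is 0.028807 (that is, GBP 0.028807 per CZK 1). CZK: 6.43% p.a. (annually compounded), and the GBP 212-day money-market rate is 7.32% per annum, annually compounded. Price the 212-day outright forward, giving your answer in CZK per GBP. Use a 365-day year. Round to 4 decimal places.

34.5463

T = 212/365 years.
GBP growth factor: (1 + 0.0732)^(212/365) = 1.04188552.
CZK growth factor: (1 + 0.0643)^(212/365) = 1.03685828.
So F = 0.028807 × 1.04188552 / 1.03685828 = 0.028946672 (GBP/CZK).
Quoted the other way: 1/0.028946672 = 34.5463 CZK per GBP.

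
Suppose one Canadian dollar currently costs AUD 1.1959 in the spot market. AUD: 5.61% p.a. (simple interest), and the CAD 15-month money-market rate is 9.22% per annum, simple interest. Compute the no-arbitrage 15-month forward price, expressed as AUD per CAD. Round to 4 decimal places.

T = 15/12 years.
AUD accumulates by 1 + 0.0561×15/12 = 1.070125.
CAD growth factor: 1 + 0.0922×15/12 = 1.115250.
CIP: F = S · (grow AUD)/(grow CAD) = 1.1959 × 1.070125/1.115250 = 1.147512 AUD per CAD.

1.1475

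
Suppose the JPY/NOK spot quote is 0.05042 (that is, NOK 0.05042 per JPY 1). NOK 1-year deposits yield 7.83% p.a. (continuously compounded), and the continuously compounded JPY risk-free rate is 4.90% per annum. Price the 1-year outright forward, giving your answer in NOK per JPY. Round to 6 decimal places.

T = 1 year.
NOK accumulates by e^(0.0783×1) = 1.081447.
Growth of 1 JPY over T: e^(0.0490×1) = 1.0502204.
So F = 0.05042 × 1.081447 / 1.0502204 = 0.05191916 (NOK/JPY).

0.051919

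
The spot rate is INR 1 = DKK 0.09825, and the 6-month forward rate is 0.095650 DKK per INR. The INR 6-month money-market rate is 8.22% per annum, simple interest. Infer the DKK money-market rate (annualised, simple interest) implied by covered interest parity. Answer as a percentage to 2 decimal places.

T = 6/12 years.
CIP gives F = S · g_DKK/g_INR, so g_DKK/g_INR = 0.09565/0.09825 = 0.9735369.
INR growth factor: 1 + 0.0822×6/12 = 1.041100.
That pins the DKK growth at 1.0135493.
r = (1.0135493 − 1)/(6/12) = 0.027099 → 2.71%.

2.71%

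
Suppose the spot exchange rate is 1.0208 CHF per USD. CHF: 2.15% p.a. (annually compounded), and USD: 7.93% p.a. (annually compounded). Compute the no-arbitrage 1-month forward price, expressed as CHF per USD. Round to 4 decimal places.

T = 1/12 years.
CHF growth factor: (1 + 0.0215)^(1/12) = 1.0017743.
USD growth factor: (1 + 0.0793)^(1/12) = 1.0063797.
CIP: F = S · (grow CHF)/(grow USD) = 1.0208 × 1.0017743/1.0063797 = 1.016129 CHF per USD.

1.0161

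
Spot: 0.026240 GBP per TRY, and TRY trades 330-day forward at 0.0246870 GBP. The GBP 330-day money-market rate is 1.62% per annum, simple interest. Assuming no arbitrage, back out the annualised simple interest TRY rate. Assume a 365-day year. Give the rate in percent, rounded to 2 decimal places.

T = 330/365 years.
By CIP, F/S equals the GBP-to-TRY growth ratio: 0.024687/0.02624 = 0.9408155.
The GBP side grows by 1 + 0.0162×330/365 = 1.0146466.
So the TRY growth factor = 1.0784756.
r = (1.0784756 − 1)/(330/365) = 0.086799 → 8.68%.

8.68%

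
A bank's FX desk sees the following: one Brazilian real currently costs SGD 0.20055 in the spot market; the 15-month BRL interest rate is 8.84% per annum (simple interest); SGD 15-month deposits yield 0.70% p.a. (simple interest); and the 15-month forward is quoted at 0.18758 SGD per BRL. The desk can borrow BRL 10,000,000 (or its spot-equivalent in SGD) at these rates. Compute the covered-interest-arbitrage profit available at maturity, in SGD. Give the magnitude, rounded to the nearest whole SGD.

T = 15/12 years.
Keep in BRL, deliver into the forward: 10,000,000·1.110500·0.18758 = SGD 2,083,075.90.
Swap to SGD now, deposit: 10,000,000·0.20055·1.008750 = SGD 2,023,048.13.
The quoted forward overvalues BRL, so borrow SGD, buy BRL at spot, deposit the BRL at 8.84%, and sell the proceeds forward at 0.18758.
Profit = 2,083,075.90 − 2,023,048.13 = SGD 60,028.

SGD 60,028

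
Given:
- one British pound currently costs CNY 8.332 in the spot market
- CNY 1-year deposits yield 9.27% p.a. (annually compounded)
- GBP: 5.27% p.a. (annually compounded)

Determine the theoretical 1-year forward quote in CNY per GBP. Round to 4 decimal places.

8.6486

T = 1 year.
CNY growth factor: (1 + 0.0927)^1 = 1.092700.
GBP growth factor: (1 + 0.0527)^1 = 1.052700.
Forward (CNY per GBP) = 8.332 × 1.092700 / 1.052700 = 8.648595.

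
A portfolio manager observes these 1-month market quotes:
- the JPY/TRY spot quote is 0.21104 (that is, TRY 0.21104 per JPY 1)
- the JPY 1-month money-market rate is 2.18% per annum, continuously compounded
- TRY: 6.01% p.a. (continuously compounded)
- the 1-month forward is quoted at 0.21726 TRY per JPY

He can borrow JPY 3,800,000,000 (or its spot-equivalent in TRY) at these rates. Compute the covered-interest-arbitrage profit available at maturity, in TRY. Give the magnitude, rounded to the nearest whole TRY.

TRY 21,110,664

T = 1/12 years.
Invest the JPY and cover forward: 3,800,000,000 × 1.00181831781 × 0.21726 = TRY 827,089,181.36.
Convert at spot and invest in TRY: 3,800,000,000 × 0.21104 × 1.005020896 = TRY 805,978,517.59.
The quoted forward overvalues JPY, so borrow TRY, buy JPY at spot, deposit the JPY at 2.18%, and sell the proceeds forward at 0.21726.
The gap between the two covered legs is TRY 21,110,664.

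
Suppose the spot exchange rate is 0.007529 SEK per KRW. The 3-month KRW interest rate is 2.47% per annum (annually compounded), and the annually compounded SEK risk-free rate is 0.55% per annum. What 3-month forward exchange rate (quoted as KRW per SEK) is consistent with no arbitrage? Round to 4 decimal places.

133.4493

T = 3/12 years.
SEK accumulates by (1 + 0.0055)^(3/12) = 1.001372173.
KRW growth factor: (1 + 0.0247)^(3/12) = 1.006118614.
CIP: F = S · (grow SEK)/(grow KRW) = 0.007529 × 1.001372173/1.006118614 = 0.00749348137 SEK per KRW.
Invert for KRW per SEK: 1 / 0.00749348137 = 133.4493.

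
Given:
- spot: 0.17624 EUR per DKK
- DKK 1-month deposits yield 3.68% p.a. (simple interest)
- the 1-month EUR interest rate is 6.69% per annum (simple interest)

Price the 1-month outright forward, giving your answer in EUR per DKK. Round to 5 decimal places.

T = 1/12 years.
Growth of 1 EUR over T: 1 + 0.0669×1/12 = 1.005575.
DKK growth factor: 1 + 0.0368×1/12 = 1.0030667.
CIP: F = S · (grow EUR)/(grow DKK) = 0.17624 × 1.005575/1.0030667 = 0.1766807 EUR per DKK.

0.17668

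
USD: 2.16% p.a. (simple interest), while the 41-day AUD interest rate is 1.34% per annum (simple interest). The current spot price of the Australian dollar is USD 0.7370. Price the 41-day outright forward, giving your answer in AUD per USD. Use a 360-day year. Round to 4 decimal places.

1.3556

T = 41/360 years.
Growth of 1 USD over T: 1 + 0.0216×41/360 = 1.002460.
Growth of 1 AUD over T: 1 + 0.0134×41/360 = 1.0015261.
So F = 0.737 × 1.002460 / 1.0015261 = 0.7376872 (USD/AUD).
Invert for AUD per USD: 1 / 0.7376872 = 1.3556.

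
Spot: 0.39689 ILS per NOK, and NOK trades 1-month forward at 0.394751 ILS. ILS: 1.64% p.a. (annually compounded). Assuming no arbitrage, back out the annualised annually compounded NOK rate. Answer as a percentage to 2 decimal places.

T = 1/12 years.
By CIP, F/S equals the ILS-to-NOK growth ratio: 0.394751/0.39689 = 0.9946106.
ILS growth factor: (1 + 0.0164)^(1/12) = 1.0013565.
That pins the NOK growth at 1.0067825.
Annualise: 1.0067825^(12/1) − 1 = 0.084496 = 8.45%.

8.45%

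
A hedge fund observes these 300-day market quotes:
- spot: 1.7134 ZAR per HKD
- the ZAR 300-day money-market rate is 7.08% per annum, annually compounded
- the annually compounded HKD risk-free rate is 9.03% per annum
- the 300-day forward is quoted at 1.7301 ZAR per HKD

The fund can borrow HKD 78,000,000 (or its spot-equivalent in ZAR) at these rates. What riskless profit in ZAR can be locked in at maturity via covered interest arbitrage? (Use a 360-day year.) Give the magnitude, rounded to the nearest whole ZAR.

T = 300/360 years.
Invest the HKD and cover forward: 78,000,000 × 1.07470270851 × 1.7301 = ZAR 145,028,766.17.
Convert at spot and invest in ZAR: 78,000,000 × 1.7134 × 1.0586611325 = ZAR 141,484,978.79.
The quoted forward overvalues HKD, so borrow ZAR, buy HKD at spot, deposit the HKD at 9.03%, and sell the proceeds forward at 1.7301.
Arbitrage profit = |145,028,766.17 − 141,484,978.79| = ZAR 3,543,787.

ZAR 3,543,787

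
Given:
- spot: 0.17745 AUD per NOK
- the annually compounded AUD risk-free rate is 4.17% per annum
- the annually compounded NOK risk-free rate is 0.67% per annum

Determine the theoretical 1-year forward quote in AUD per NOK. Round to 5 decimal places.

T = 1 year.
AUD accumulates by (1 + 0.0417)^1 = 1.041700.
Growth of 1 NOK over T: (1 + 0.0067)^1 = 1.006700.
CIP: F = S · (grow AUD)/(grow NOK) = 0.17745 × 1.041700/1.006700 = 0.1836194 AUD per NOK.

0.18362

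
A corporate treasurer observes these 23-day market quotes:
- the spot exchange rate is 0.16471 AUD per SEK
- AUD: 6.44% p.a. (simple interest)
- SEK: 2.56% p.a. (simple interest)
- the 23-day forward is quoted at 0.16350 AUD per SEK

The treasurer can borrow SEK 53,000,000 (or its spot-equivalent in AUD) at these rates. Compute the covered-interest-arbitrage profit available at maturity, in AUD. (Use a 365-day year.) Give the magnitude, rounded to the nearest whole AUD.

T = 23/365 years.
Invest the SEK and cover forward: 53,000,000 × 1.001613151 × 0.16350 = AUD 8,679,478.76.
Convert at spot and invest in AUD: 53,000,000 × 0.16471 × 1.004058082 = AUD 8,765,055.55.
The quoted forward undervalues SEK, so borrow SEK, convert to AUD at spot, deposit the AUD at 6.44%, and buy SEK forward at 0.16350 to cover the loan.
The gap between the two covered legs is AUD 85,577.

AUD 85,577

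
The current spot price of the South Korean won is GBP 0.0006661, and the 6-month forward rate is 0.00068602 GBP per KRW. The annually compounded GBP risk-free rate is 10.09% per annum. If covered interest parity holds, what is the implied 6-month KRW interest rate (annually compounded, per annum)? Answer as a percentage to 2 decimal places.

T = 6/12 years.
CIP gives F = S · g_GBP/g_KRW, so g_GBP/g_KRW = 0.00068602/0.0006661 = 1.0299054.
GBP growth factor: (1 + 0.1009)^(6/12) = 1.0492378.
Hence g_KRW = 1.018771.
r = 1.018771^(12/6) − 1 = 0.037894 → 3.79%.

3.79%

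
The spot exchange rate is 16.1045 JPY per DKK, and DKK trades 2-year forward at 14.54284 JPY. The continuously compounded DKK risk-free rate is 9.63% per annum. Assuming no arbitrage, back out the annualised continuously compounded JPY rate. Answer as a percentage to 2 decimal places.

4.53%

T = 2 years.
CIP gives F = S · g_JPY/g_DKK, so g_JPY/g_DKK = 14.54284/16.1045 = 0.9030296.
DKK growth factor: e^(0.0963×2) = 1.2123977.
That pins the JPY growth at 1.094831.
r = ln(1.094831)/2 = 0.045300 → 4.53%.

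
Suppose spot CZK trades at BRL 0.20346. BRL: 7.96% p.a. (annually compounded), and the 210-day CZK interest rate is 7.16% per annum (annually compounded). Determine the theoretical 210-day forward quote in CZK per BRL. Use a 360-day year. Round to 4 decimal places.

T = 210/360 years.
Growth of 1 BRL over T: (1 + 0.0796)^(210/360) = 1.0456909.
CZK growth factor: (1 + 0.0716)^(210/360) = 1.0411638.
So F = 0.20346 × 1.0456909 / 1.0411638 = 0.2043447 (BRL/CZK).
Quoted the other way: 1/0.2043447 = 4.8937 CZK per BRL.

4.8937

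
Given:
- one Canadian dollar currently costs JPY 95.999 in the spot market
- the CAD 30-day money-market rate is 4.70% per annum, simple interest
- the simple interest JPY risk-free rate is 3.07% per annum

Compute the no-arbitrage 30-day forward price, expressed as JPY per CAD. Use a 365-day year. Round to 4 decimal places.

T = 30/365 years.
Growth of 1 JPY over T: 1 + 0.0307×30/365 = 1.00252329.
CAD accumulates by 1 + 0.0470×30/365 = 1.00386301.
So F = 95.999 × 1.00252329 / 1.00386301 = 95.870883 (JPY/CAD).

95.8709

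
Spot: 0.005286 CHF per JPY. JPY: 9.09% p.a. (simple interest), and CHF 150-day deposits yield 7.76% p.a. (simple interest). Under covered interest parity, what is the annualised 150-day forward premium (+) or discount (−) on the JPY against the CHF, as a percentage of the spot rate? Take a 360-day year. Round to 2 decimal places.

-1.28%

T = 150/360 years.
CIP forward (CHF per JPY) = 0.005286 × 1.0323333/1.037875 = 0.005257776.
(F − S)/S ÷ T = (0.005257776 − 0.005286)/0.005286/(150/360) = -0.012815 → -1.28%.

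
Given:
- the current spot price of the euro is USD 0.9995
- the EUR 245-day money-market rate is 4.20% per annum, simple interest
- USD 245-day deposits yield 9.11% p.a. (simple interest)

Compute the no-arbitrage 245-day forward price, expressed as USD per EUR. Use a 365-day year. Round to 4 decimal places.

T = 245/365 years.
USD growth factor: 1 + 0.0911×245/365 = 1.0611493.
Growth of 1 EUR over T: 1 + 0.0420×245/365 = 1.0281918.
CIP: F = S · (grow USD)/(grow EUR) = 0.9995 × 1.0611493/1.0281918 = 1.031538 USD per EUR.

1.0315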